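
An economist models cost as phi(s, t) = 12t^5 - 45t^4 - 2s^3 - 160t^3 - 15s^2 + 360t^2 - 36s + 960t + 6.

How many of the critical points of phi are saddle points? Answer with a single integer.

phi separates as a function of s plus a function of t, so ∇phi=0 decouples.
∂phi/∂s = -6(s + 2)(s + 3) = 0 at s ∈ {-3, -2}; ∂phi/∂t = 60(t - 4)(t - 2)(t + 1)(t + 2) = 0 at t ∈ {-2, -1, 2, 4}.
The Hessian is diagonal: diag(phi_ss, phi_tt). Second derivatives: phi_ss(-3)=6, phi_ss(-2)=-6; phi_tt(-2)=-1440, phi_tt(-1)=900, phi_tt(2)=-1440, phi_tt(4)=3600.
Saddle points occur where the two diagonal entries have opposite signs: (-3, -2), (-3, 2), (-2, -1), (-2, 4). Count: 4.

4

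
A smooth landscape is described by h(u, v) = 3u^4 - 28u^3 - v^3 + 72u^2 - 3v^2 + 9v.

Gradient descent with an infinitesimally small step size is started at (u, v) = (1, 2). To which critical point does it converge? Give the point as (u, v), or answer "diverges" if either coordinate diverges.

h is separable, so gradient descent decouples: u follows -∂h/∂u, v follows -∂h/∂v.
∂h/∂u = 12u(u - 4)(u - 3); at u=1 this is 72, so u decreases.
∂h/∂v = -3(v - 1)(v + 3); at v=2 this is -15, so v increases.
The v-coordinate has no critical point in that direction and runs off to infinity.

diverges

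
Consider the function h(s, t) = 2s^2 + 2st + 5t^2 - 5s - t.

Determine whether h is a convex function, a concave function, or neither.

convex

h is quadratic, so its Hessian is the constant matrix H = [[4, 2], [2, 10]].
det(H) = 36, tr(H) = 14.
det(H) > 0 and tr(H) > 0, so H is positive definite everywhere: convex.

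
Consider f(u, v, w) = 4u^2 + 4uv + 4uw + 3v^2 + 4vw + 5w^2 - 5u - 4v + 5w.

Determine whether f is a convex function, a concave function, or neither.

convex

f is quadratic, so its Hessian is the constant matrix H = [[8, 4, 4], [4, 6, 4], [4, 4, 10]].
Leading principal minors: 8, 32, 224.
All positive ⇒ H ≻ 0 ⇒ convex.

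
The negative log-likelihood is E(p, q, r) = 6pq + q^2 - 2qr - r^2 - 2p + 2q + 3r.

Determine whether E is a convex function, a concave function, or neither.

E is quadratic, so its Hessian is the constant matrix H = [[0, 6, 0], [6, 2, -2], [0, -2, -2]].
Leading principal minors: 0, -36, 72.
Neither pattern holds ⇒ H is indefinite ⇒ neither convex nor concave.

neither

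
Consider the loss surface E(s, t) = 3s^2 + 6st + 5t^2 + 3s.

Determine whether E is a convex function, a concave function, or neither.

convex

E is quadratic, so its Hessian is the constant matrix H = [[6, 6], [6, 10]].
det(H) = 24, tr(H) = 16.
det(H) > 0 and tr(H) > 0, so H is positive definite everywhere: convex.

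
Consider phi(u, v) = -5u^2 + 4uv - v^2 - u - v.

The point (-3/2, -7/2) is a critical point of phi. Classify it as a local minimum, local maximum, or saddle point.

local maximum

The Hessian of phi is constant: H = [[-10, 4], [4, -2]].
det(H) = (-10)·(-2) − 4² = 4.
det(H) > 0 and tr(H) = -12 < 0, so H is negative definite and the point is a local maximum.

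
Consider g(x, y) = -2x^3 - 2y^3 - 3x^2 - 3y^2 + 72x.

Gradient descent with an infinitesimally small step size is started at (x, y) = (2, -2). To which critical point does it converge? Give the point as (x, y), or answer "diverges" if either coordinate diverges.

g is separable, so gradient descent decouples: x follows -∂g/∂x, y follows -∂g/∂y.
∂g/∂x = -6(x - 3)(x + 4); at x=2 this is 36, so x decreases.
∂g/∂y = -6y(y + 1); at y=-2 this is -12, so y increases.
x converges to its nearest critical value -4 (a local min of the x-part); y converges to -1. The iterate converges to (-4, -1).

(-4, -1)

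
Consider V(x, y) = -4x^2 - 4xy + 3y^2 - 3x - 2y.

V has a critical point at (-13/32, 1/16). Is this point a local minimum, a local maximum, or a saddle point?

The Hessian of V is constant: H = [[-8, -4], [-4, 6]].
det(H) = (-8)·6 − (-4)² = -64.
Since det(H) < 0, H is indefinite and the critical point is a saddle point.

saddle point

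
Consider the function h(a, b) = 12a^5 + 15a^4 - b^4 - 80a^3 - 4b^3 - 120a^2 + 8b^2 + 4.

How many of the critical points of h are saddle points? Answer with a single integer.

6

h separates as a function of a plus a function of b, so ∇h=0 decouples.
∂h/∂a = 60a(a - 2)(a + 1)(a + 2) = 0 at a ∈ {-2, -1, 0, 2}; ∂h/∂b = -4b(b - 1)(b + 4) = 0 at b ∈ {-4, 0, 1}.
The Hessian is diagonal: diag(h_aa, h_bb). Second derivatives: h_aa(-2)=-480, h_aa(-1)=180, h_aa(0)=-240, h_aa(2)=1440; h_bb(-4)=-80, h_bb(0)=16, h_bb(1)=-20.
Saddle points occur where the two diagonal entries have opposite signs: (-2, 0), (-1, -4), (-1, 1), (0, 0), (2, -4), (2, 1). Count: 6.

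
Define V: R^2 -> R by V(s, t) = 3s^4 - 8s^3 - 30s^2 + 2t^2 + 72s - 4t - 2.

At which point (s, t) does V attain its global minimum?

V(s,t) separates as P(s) + Q(t) − 2, so its minimum is min P + min Q − 2.
P'(s) = 12(s - 3)(s - 1)(s + 2) vanishes at s ∈ {-2, 1, 3}; Q'(t) = 4(t - 1) vanishes at t ∈ {1}.
Local minima of P (where P''>0): P(-2)=-152, P(3)=-27. Local minima of Q: Q(1)=-2.
So the global minimum of V is P(-2) + Q(1) − 2 = -152 − 2 − 2 = -156, attained at (-2, 1).

(-2, 1)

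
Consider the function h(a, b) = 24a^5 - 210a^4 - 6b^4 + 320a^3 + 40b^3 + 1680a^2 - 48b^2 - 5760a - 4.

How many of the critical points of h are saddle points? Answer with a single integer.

6

h separates as a function of a plus a function of b, so ∇h=0 decouples.
∂h/∂a = 120(a - 4)(a - 3)(a - 2)(a + 2) = 0 at a ∈ {-2, 2, 3, 4}; ∂h/∂b = -24b(b - 4)(b - 1) = 0 at b ∈ {0, 1, 4}.
The Hessian is diagonal: diag(h_aa, h_bb). Second derivatives: h_aa(-2)=-14400, h_aa(2)=960, h_aa(3)=-600, h_aa(4)=1440; h_bb(0)=-96, h_bb(1)=72, h_bb(4)=-288.
Saddle points occur where the two diagonal entries have opposite signs: (-2, 1), (2, 0), (2, 4), (3, 1), (4, 0), (4, 4). Count: 6.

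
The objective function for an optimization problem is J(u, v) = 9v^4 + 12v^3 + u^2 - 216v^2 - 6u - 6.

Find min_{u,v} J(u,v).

-1935

J(u,v) separates as P(u) + Q(v) − 6, so its minimum is min P + min Q − 6.
P'(u) = 2u - 6 vanishes at u ∈ {3}; Q'(v) = 36v(v - 3)(v + 4) vanishes at v ∈ {-4, 0, 3}.
Local minima of P (where P''>0): P(3)=-9. Local minima of Q: Q(-4)=-1920, Q(3)=-891.
So the global minimum of J is P(3) + Q(-4) − 6 = -9 − 1920 − 6 = -1935, attained at (3, -4).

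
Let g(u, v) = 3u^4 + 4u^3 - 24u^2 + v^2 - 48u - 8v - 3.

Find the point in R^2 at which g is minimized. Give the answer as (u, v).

(2, 4)

g(u,v) separates as P(u) + Q(v) − 3, so its minimum is min P + min Q − 3.
P'(u) = 12(u - 2)(u + 1)(u + 2) vanishes at u ∈ {-2, -1, 2}; Q'(v) = 2v - 8 vanishes at v ∈ {4}.
Local minima of P (where P''>0): P(-2)=16, P(2)=-112. Local minima of Q: Q(4)=-16.
So the global minimum of g is P(2) + Q(4) − 3 = -112 − 16 − 3 = -131, attained at (2, 4).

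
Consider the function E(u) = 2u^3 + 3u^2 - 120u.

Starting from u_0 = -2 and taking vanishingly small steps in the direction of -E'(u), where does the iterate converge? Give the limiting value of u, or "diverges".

4

E'(u) = 6(u - 4)(u + 5), so E'(-2) = -108.
Gradient descent moves in the -E' direction, i.e. u is increasing.
The nearest critical point in that direction is u = 4, where E'' = 54 > 0 (a local minimum). The iterate converges there.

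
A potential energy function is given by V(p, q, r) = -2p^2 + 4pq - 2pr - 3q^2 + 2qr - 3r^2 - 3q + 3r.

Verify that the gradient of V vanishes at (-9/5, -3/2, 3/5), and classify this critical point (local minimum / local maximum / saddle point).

local maximum

∇V = (-4p + 4q - 2r, 4p - 6q + 2r - 3, -2p + 2q - 6r + 3); substituting (-9/5, -3/2, 3/5) gives ∇V = (0, 0, 0), so (-9/5, -3/2, 3/5) is indeed a critical point.
The Hessian is constant: H = [[-4, 4, -2], [4, -6, 2], [-2, 2, -6]].
Leading principal minors: Δ₁ = -4, Δ₂ = 8, Δ₃ = -40.
The minors alternate sign starting negative (−, +, −), so H is negative definite: a local maximum.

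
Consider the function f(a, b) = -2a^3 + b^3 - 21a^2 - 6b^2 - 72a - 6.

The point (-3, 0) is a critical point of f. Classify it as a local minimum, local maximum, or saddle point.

local maximum

The mixed partial ∂²f/∂a∂b is 0, so the Hessian at any point is diag(f_aa, f_bb) = diag(-6(2a + 7), 6(b - 2)).
At (-3, 0): H = diag(-6, -12).
Both eigenvalues are negative, so H is negative definite: a local maximum.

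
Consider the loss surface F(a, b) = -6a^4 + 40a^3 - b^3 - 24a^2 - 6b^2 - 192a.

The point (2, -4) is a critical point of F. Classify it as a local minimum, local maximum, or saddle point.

The mixed partial ∂²F/∂a∂b is 0, so the Hessian at any point is diag(F_aa, F_bb) = diag(24(-3a^2 + 10a - 2), -6(b + 2)).
At (2, -4): H = diag(144, 12).
Both eigenvalues are positive, so H is positive definite: a local minimum.

local minimum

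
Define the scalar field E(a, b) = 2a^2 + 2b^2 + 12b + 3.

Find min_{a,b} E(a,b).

E(a,b) separates as P(a) + Q(b) + 3, so its minimum is min P + min Q + 3.
P'(a) = 4a vanishes at a ∈ {0}; Q'(b) = 4b + 12 vanishes at b ∈ {-3}.
Local minima of P (where P''>0): P(0)=0. Local minima of Q: Q(-3)=-18.
So the global minimum of E is P(0) + Q(-3) + 3 = 0 − 18 + 3 = -15, attained at (0, -3).

-15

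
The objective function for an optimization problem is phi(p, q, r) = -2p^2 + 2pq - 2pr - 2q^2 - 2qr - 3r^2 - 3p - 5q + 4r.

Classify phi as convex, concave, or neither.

phi is quadratic, so its Hessian is the constant matrix H = [[-4, 2, -2], [2, -4, -2], [-2, -2, -6]].
Leading principal minors: -4, 12, -24.
Signs alternate −, +, − ⇒ H ≺ 0 ⇒ concave.

concave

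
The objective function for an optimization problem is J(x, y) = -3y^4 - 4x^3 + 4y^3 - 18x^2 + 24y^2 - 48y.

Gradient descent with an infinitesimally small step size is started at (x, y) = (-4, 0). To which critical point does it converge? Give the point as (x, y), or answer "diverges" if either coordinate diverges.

(-3, 1)

J is separable, so gradient descent decouples: x follows -∂J/∂x, y follows -∂J/∂y.
∂J/∂x = -12x(x + 3); at x=-4 this is -48, so x increases.
∂J/∂y = -12(y - 2)(y - 1)(y + 2); at y=0 this is -48, so y increases.
x converges to its nearest critical value -3 (a local min of the x-part); y converges to 1. The iterate converges to (-3, 1).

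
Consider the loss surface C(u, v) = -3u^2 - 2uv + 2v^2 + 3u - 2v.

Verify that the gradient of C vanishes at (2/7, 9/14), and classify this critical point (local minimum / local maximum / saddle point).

saddle point

∇C = (-6u - 2v + 3, -2u + 4v - 2); substituting (2/7, 9/14) gives ∇C = (0, 0), so (2/7, 9/14) is indeed a critical point.
The Hessian of C is constant: H = [[-6, -2], [-2, 4]].
det(H) = (-6)·4 − (-2)² = -28.
Since det(H) < 0, H is indefinite and the critical point is a saddle point.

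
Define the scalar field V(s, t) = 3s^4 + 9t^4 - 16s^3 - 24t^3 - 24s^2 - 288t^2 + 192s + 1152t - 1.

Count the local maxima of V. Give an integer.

1

V separates as a function of s plus a function of t, so ∇V=0 decouples.
∂V/∂s = 12(s - 4)(s - 2)(s + 2) = 0 at s ∈ {-2, 2, 4}; ∂V/∂t = 36(t - 4)(t - 2)(t + 4) = 0 at t ∈ {-4, 2, 4}.
The Hessian is diagonal: diag(V_ss, V_tt). Second derivatives: V_ss(-2)=288, V_ss(2)=-96, V_ss(4)=144; V_tt(-4)=1728, V_tt(2)=-432, V_tt(4)=576.
Local maxima occur where both diagonal entries negative: (2, 2). Count: 1.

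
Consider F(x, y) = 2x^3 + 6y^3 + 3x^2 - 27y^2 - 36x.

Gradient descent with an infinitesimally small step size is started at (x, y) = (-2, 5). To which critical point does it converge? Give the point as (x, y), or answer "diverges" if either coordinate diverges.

(2, 3)

F is separable, so gradient descent decouples: x follows -∂F/∂x, y follows -∂F/∂y.
∂F/∂x = 6(x - 2)(x + 3); at x=-2 this is -24, so x increases.
∂F/∂y = 18y(y - 3); at y=5 this is 180, so y decreases.
x converges to its nearest critical value 2 (a local min of the x-part); y converges to 3. The iterate converges to (2, 3).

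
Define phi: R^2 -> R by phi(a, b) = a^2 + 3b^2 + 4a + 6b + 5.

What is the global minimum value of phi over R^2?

phi(a,b) separates as P(a) + Q(b) + 5, so its minimum is min P + min Q + 5.
P'(a) = 2a + 4 vanishes at a ∈ {-2}; Q'(b) = 6b + 6 vanishes at b ∈ {-1}.
Local minima of P (where P''>0): P(-2)=-4. Local minima of Q: Q(-1)=-3.
So the global minimum of phi is P(-2) + Q(-1) + 5 = -4 − 3 + 5 = -2, attained at (-2, -1).

-2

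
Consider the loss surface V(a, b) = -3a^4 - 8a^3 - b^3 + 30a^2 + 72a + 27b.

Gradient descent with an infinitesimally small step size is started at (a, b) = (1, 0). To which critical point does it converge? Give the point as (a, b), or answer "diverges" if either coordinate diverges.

V is separable, so gradient descent decouples: a follows -∂V/∂a, b follows -∂V/∂b.
∂V/∂a = -12(a - 2)(a + 1)(a + 3); at a=1 this is 96, so a decreases.
∂V/∂b = -3(b - 3)(b + 3); at b=0 this is 27, so b decreases.
a converges to its nearest critical value -1 (a local min of the a-part); b converges to -3. The iterate converges to (-1, -3).

(-1, -3)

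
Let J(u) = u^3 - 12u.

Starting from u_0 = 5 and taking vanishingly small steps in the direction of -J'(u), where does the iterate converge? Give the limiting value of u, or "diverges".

2

J'(u) = 3(u - 2)(u + 2), so J'(5) = 63.
Gradient descent moves in the -J' direction, i.e. u is decreasing.
The nearest critical point in that direction is u = 2, where J'' = 12 > 0 (a local minimum). The iterate converges there.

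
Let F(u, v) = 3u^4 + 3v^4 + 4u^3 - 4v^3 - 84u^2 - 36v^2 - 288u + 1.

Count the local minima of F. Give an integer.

4

F separates as a function of u plus a function of v, so ∇F=0 decouples.
∂F/∂u = 12(u - 4)(u + 2)(u + 3) = 0 at u ∈ {-3, -2, 4}; ∂F/∂v = 12v(v - 3)(v + 2) = 0 at v ∈ {-2, 0, 3}.
The Hessian is diagonal: diag(F_uu, F_vv). Second derivatives: F_uu(-3)=84, F_uu(-2)=-72, F_uu(4)=504; F_vv(-2)=120, F_vv(0)=-72, F_vv(3)=180.
Local minima occur where both diagonal entries positive: (-3, -2), (-3, 3), (4, -2), (4, 3). Count: 4.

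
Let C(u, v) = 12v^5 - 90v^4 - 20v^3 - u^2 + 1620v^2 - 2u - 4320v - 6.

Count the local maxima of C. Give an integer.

C separates as a function of u plus a function of v, so ∇C=0 decouples.
∂C/∂u = -2(u + 1) = 0 at u ∈ {-1}; ∂C/∂v = 60(v - 4)(v - 3)(v - 2)(v + 3) = 0 at v ∈ {-3, 2, 3, 4}.
The Hessian is diagonal: diag(C_uu, C_vv). Second derivatives: C_uu(-1)=-2; C_vv(-3)=-12600, C_vv(2)=600, C_vv(3)=-360, C_vv(4)=840.
Local maxima occur where both diagonal entries negative: (-1, -3), (-1, 3). Count: 2.

2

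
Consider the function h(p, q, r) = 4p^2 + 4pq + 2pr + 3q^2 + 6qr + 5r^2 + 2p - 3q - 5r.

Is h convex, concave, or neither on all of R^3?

h is quadratic, so its Hessian is the constant matrix H = [[8, 4, 2], [4, 6, 6], [2, 6, 10]].
Leading principal minors: 8, 32, 104.
All positive ⇒ H ≻ 0 ⇒ convex.

convex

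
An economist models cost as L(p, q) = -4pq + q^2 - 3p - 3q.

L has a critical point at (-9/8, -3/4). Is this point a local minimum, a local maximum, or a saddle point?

The Hessian of L is constant: H = [[0, -4], [-4, 2]].
det(H) = 0·2 − (-4)² = -16.
Since det(H) < 0, H is indefinite and the critical point is a saddle point.

saddle point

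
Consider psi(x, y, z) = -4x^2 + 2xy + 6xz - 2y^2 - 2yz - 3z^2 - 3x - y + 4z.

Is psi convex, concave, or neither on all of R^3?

concave

psi is quadratic, so its Hessian is the constant matrix H = [[-8, 2, 6], [2, -4, -2], [6, -2, -6]].
Leading principal minors: -8, 28, -40.
Signs alternate −, +, − ⇒ H ≺ 0 ⇒ concave.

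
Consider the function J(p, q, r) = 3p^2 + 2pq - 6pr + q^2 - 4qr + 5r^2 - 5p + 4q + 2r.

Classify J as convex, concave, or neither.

convex

J is quadratic, so its Hessian is the constant matrix H = [[6, 2, -6], [2, 2, -4], [-6, -4, 10]].
Leading principal minors: 6, 8, 8.
All positive ⇒ H ≻ 0 ⇒ convex.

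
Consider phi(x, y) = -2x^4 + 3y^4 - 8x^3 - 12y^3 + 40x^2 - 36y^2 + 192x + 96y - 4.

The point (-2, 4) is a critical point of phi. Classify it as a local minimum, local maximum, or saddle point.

The mixed partial ∂²phi/∂x∂y is 0, so the Hessian at any point is diag(phi_xx, phi_yy) = diag(8(-3x^2 - 6x + 10), 36(y^2 - 2y - 2)).
At (-2, 4): H = diag(80, 216).
Both eigenvalues are positive, so H is positive definite: a local minimum.

local minimum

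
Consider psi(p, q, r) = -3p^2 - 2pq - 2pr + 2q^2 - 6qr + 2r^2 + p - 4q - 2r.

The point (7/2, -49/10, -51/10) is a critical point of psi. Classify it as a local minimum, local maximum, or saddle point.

The Hessian is constant: H = [[-6, -2, -2], [-2, 4, -6], [-2, -6, 4]].
Leading principal minors: Δ₁ = -6, Δ₂ = -28, Δ₃ = 40.
The minors fit neither the all-positive nor the alternating-sign pattern, so H is indefinite: a saddle point.

saddle point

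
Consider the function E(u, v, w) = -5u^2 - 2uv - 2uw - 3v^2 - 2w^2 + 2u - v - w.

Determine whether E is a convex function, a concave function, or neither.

E is quadratic, so its Hessian is the constant matrix H = [[-10, -2, -2], [-2, -6, 0], [-2, 0, -4]].
Leading principal minors: -10, 56, -200.
Signs alternate −, +, − ⇒ H ≺ 0 ⇒ concave.

concave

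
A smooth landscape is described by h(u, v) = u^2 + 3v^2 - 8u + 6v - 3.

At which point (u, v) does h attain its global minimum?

h(u,v) separates as P(u) + Q(v) − 3, so its minimum is min P + min Q − 3.
P'(u) = 2u - 8 vanishes at u ∈ {4}; Q'(v) = 6v + 6 vanishes at v ∈ {-1}.
Local minima of P (where P''>0): P(4)=-16. Local minima of Q: Q(-1)=-3.
So the global minimum of h is P(4) + Q(-1) − 3 = -16 − 3 − 3 = -22, attained at (4, -1).

(4, -1)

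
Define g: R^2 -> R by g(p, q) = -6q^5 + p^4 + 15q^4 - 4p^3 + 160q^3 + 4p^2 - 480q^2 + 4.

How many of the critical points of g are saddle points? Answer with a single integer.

6

g separates as a function of p plus a function of q, so ∇g=0 decouples.
∂g/∂p = 4p(p - 2)(p - 1) = 0 at p ∈ {0, 1, 2}; ∂g/∂q = -30q(q - 4)(q - 2)(q + 4) = 0 at q ∈ {-4, 0, 2, 4}.
The Hessian is diagonal: diag(g_pp, g_qq). Second derivatives: g_pp(0)=8, g_pp(1)=-4, g_pp(2)=8; g_qq(-4)=5760, g_qq(0)=-960, g_qq(2)=720, g_qq(4)=-1920.
Saddle points occur where the two diagonal entries have opposite signs: (0, 0), (0, 4), (1, -4), (1, 2), (2, 0), (2, 4). Count: 6.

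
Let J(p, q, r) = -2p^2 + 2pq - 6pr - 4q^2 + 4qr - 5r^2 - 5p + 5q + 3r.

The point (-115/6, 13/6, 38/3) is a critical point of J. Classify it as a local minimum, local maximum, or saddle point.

local maximum

The Hessian is constant: H = [[-4, 2, -6], [2, -8, 4], [-6, 4, -10]].
Leading principal minors: Δ₁ = -4, Δ₂ = 28, Δ₃ = -24.
The minors alternate sign starting negative (−, +, −), so H is negative definite: a local maximum.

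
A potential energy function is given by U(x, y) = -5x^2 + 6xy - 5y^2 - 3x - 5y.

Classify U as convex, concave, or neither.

U is quadratic, so its Hessian is the constant matrix H = [[-10, 6], [6, -10]].
det(H) = 64, tr(H) = -20.
det(H) > 0 and tr(H) < 0, so H is negative definite everywhere: concave.

concave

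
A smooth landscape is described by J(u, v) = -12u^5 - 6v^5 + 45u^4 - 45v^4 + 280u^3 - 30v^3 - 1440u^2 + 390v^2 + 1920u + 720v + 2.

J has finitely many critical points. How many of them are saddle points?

8

J separates as a function of u plus a function of v, so ∇J=0 decouples.
∂J/∂u = -60(u - 4)(u - 2)(u - 1)(u + 4) = 0 at u ∈ {-4, 1, 2, 4}; ∂J/∂v = -30(v - 2)(v + 1)(v + 3)(v + 4) = 0 at v ∈ {-4, -3, -1, 2}.
The Hessian is diagonal: diag(J_uu, J_vv). Second derivatives: J_uu(-4)=14400, J_uu(1)=-900, J_uu(2)=720, J_uu(4)=-2880; J_vv(-4)=540, J_vv(-3)=-300, J_vv(-1)=540, J_vv(2)=-2700.
Saddle points occur where the two diagonal entries have opposite signs: (-4, -3), (-4, 2), (1, -4), (1, -1), (2, -3), (2, 2), (4, -4), (4, -1). Count: 8.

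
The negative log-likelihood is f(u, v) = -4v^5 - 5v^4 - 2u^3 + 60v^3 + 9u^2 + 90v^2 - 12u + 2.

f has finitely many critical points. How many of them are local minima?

2

f separates as a function of u plus a function of v, so ∇f=0 decouples.
∂f/∂u = -6(u - 2)(u - 1) = 0 at u ∈ {1, 2}; ∂f/∂v = -20v(v - 3)(v + 1)(v + 3) = 0 at v ∈ {-3, -1, 0, 3}.
The Hessian is diagonal: diag(f_uu, f_vv). Second derivatives: f_uu(1)=6, f_uu(2)=-6; f_vv(-3)=720, f_vv(-1)=-160, f_vv(0)=180, f_vv(3)=-1440.
Local minima occur where both diagonal entries positive: (1, -3), (1, 0). Count: 2.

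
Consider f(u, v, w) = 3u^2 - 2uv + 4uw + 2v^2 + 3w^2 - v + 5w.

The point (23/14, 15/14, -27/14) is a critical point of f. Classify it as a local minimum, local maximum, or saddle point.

local minimum

The Hessian is constant: H = [[6, -2, 4], [-2, 4, 0], [4, 0, 6]].
Leading principal minors: Δ₁ = 6, Δ₂ = 20, Δ₃ = 56.
All leading minors are positive, so H is positive definite: a local minimum.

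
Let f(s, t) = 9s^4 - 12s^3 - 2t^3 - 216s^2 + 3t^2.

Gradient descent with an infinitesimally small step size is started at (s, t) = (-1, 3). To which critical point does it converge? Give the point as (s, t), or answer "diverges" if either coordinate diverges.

diverges

f is separable, so gradient descent decouples: s follows -∂f/∂s, t follows -∂f/∂t.
∂f/∂s = 36s(s - 4)(s + 3); at s=-1 this is 360, so s decreases.
∂f/∂t = -6t(t - 1); at t=3 this is -36, so t increases.
The t-coordinate has no critical point in that direction and runs off to infinity.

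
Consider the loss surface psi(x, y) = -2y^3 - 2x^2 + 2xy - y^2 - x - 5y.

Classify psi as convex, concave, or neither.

The term -2y^3 is cubic, so the Hessian is not constant.
∂²psi/∂y² = -12y - 2, which takes both signs as y varies (negative for sufficiently large y). A diagonal entry of the Hessian changing sign means the Hessian is neither positive- nor negative-semidefinite on all of R^2.

neither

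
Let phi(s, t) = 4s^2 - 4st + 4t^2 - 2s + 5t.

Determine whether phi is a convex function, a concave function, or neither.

convex

phi is quadratic, so its Hessian is the constant matrix H = [[8, -4], [-4, 8]].
det(H) = 48, tr(H) = 16.
det(H) > 0 and tr(H) > 0, so H is positive definite everywhere: convex.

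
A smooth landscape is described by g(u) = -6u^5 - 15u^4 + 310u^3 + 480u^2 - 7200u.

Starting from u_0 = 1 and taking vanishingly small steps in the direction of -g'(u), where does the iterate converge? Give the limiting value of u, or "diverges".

g'(u) = -30(u - 4)(u - 3)(u + 4)(u + 5), so g'(1) = -5400.
Gradient descent moves in the -g' direction, i.e. u is increasing.
The nearest critical point in that direction is u = 3, where g'' = 1680 > 0 (a local minimum). The iterate converges there.

3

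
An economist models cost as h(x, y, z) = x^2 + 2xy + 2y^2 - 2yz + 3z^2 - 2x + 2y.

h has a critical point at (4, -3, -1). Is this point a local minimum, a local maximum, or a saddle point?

The Hessian is constant: H = [[2, 2, 0], [2, 4, -2], [0, -2, 6]].
Leading principal minors: Δ₁ = 2, Δ₂ = 4, Δ₃ = 16.
All leading minors are positive, so H is positive definite: a local minimum.

local minimum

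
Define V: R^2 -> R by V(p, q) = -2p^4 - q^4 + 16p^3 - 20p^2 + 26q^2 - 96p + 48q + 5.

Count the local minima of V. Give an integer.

V separates as a function of p plus a function of q, so ∇V=0 decouples.
∂V/∂p = -8(p - 4)(p - 3)(p + 1) = 0 at p ∈ {-1, 3, 4}; ∂V/∂q = -4(q - 4)(q + 1)(q + 3) = 0 at q ∈ {-3, -1, 4}.
The Hessian is diagonal: diag(V_pp, V_qq). Second derivatives: V_pp(-1)=-160, V_pp(3)=32, V_pp(4)=-40; V_qq(-3)=-56, V_qq(-1)=40, V_qq(4)=-140.
Local minima occur where both diagonal entries positive: (3, -1). Count: 1.

1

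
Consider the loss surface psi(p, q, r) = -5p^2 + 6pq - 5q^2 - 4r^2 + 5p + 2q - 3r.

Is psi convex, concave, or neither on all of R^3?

concave

psi is quadratic, so its Hessian is the constant matrix H = [[-10, 6, 0], [6, -10, 0], [0, 0, -8]].
Leading principal minors: -10, 64, -512.
Signs alternate −, +, − ⇒ H ≺ 0 ⇒ concave.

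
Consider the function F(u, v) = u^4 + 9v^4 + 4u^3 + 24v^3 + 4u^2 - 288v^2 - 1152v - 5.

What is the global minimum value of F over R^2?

-5381

F(u,v) separates as P(u) + Q(v) − 5, so its minimum is min P + min Q − 5.
P'(u) = 4u(u + 1)(u + 2) vanishes at u ∈ {-2, -1, 0}; Q'(v) = 36(v - 4)(v + 2)(v + 4) vanishes at v ∈ {-4, -2, 4}.
Local minima of P (where P''>0): P(-2)=0, P(0)=0. Local minima of Q: Q(-4)=768, Q(4)=-5376.
So the global minimum of F is P(-2) + Q(4) − 5 = 0 − 5376 − 5 = -5381, attained at (-2, 4).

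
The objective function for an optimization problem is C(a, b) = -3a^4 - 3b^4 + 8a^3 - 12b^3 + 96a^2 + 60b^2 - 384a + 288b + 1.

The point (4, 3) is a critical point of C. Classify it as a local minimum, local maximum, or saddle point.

The mixed partial ∂²C/∂a∂b is 0, so the Hessian at any point is diag(C_aa, C_bb) = diag(12(-3a^2 + 4a + 16), 12(-3b^2 - 6b + 10)).
At (4, 3): H = diag(-192, -420).
Both eigenvalues are negative, so H is negative definite: a local maximum.

local maximum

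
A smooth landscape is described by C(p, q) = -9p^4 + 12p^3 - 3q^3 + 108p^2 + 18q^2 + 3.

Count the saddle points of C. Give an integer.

C separates as a function of p plus a function of q, so ∇C=0 decouples.
∂C/∂p = -36p(p - 3)(p + 2) = 0 at p ∈ {-2, 0, 3}; ∂C/∂q = -9q(q - 4) = 0 at q ∈ {0, 4}.
The Hessian is diagonal: diag(C_pp, C_qq). Second derivatives: C_pp(-2)=-360, C_pp(0)=216, C_pp(3)=-540; C_qq(0)=36, C_qq(4)=-36.
Saddle points occur where the two diagonal entries have opposite signs: (-2, 0), (0, 4), (3, 0). Count: 3.

3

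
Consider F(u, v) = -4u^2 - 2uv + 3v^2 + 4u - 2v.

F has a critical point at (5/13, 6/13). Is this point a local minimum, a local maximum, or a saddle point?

saddle point

The Hessian of F is constant: H = [[-8, -2], [-2, 6]].
det(H) = (-8)·6 − (-2)² = -52.
Since det(H) < 0, H is indefinite and the critical point is a saddle point.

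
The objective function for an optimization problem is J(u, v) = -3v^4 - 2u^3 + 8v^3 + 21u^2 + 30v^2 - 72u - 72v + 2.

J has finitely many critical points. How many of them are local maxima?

2

J separates as a function of u plus a function of v, so ∇J=0 decouples.
∂J/∂u = -6(u - 4)(u - 3) = 0 at u ∈ {3, 4}; ∂J/∂v = -12(v - 3)(v - 1)(v + 2) = 0 at v ∈ {-2, 1, 3}.
The Hessian is diagonal: diag(J_uu, J_vv). Second derivatives: J_uu(3)=6, J_uu(4)=-6; J_vv(-2)=-180, J_vv(1)=72, J_vv(3)=-120.
Local maxima occur where both diagonal entries negative: (4, -2), (4, 3). Count: 2.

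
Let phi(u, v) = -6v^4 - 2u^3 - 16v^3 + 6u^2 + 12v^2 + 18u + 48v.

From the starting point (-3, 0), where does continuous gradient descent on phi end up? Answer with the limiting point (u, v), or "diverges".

(-1, -1)

phi is separable, so gradient descent decouples: u follows -∂phi/∂u, v follows -∂phi/∂v.
∂phi/∂u = -6(u - 3)(u + 1); at u=-3 this is -72, so u increases.
∂phi/∂v = -24(v - 1)(v + 1)(v + 2); at v=0 this is 48, so v decreases.
u converges to its nearest critical value -1 (a local min of the u-part); v converges to -1. The iterate converges to (-1, -1).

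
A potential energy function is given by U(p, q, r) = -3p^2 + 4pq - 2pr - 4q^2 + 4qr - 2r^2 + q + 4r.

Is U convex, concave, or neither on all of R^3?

concave

U is quadratic, so its Hessian is the constant matrix H = [[-6, 4, -2], [4, -8, 4], [-2, 4, -4]].
Leading principal minors: -6, 32, -64.
Signs alternate −, +, − ⇒ H ≺ 0 ⇒ concave.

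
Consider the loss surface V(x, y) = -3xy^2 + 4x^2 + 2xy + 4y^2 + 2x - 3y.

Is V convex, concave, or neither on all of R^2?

The term -3xy^2 is cubic, so the Hessian is not constant.
∂²V/∂y² = -6x + 8, which takes both signs as x varies (negative for sufficiently large x). A diagonal entry of the Hessian changing sign means the Hessian is neither positive- nor negative-semidefinite on all of R^2.

neither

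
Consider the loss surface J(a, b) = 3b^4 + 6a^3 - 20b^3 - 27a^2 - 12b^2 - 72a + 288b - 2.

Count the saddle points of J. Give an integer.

J separates as a function of a plus a function of b, so ∇J=0 decouples.
∂J/∂a = 18(a - 4)(a + 1) = 0 at a ∈ {-1, 4}; ∂J/∂b = 12(b - 4)(b - 3)(b + 2) = 0 at b ∈ {-2, 3, 4}.
The Hessian is diagonal: diag(J_aa, J_bb). Second derivatives: J_aa(-1)=-90, J_aa(4)=90; J_bb(-2)=360, J_bb(3)=-60, J_bb(4)=72.
Saddle points occur where the two diagonal entries have opposite signs: (-1, -2), (-1, 4), (4, 3). Count: 3.

3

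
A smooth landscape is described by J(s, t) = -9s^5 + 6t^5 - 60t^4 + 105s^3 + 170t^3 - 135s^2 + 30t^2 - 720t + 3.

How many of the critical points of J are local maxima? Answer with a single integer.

4

J separates as a function of s plus a function of t, so ∇J=0 decouples.
∂J/∂s = -45s(s - 2)(s - 1)(s + 3) = 0 at s ∈ {-3, 0, 1, 2}; ∂J/∂t = 30(t - 4)(t - 3)(t - 2)(t + 1) = 0 at t ∈ {-1, 2, 3, 4}.
The Hessian is diagonal: diag(J_ss, J_tt). Second derivatives: J_ss(-3)=2700, J_ss(0)=-270, J_ss(1)=180, J_ss(2)=-450; J_tt(-1)=-1800, J_tt(2)=180, J_tt(3)=-120, J_tt(4)=300.
Local maxima occur where both diagonal entries negative: (0, -1), (0, 3), (2, -1), (2, 3). Count: 4.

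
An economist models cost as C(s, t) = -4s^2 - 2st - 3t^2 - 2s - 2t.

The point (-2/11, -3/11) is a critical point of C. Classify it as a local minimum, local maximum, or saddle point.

local maximum

The Hessian of C is constant: H = [[-8, -2], [-2, -6]].
det(H) = (-8)·(-6) − (-2)² = 44.
det(H) > 0 and tr(H) = -14 < 0, so H is negative definite and the point is a local maximum.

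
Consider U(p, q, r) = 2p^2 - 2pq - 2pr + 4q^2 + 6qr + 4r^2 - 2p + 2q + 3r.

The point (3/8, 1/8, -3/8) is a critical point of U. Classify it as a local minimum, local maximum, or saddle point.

local minimum

The Hessian is constant: H = [[4, -2, -2], [-2, 8, 6], [-2, 6, 8]].
Leading principal minors: Δ₁ = 4, Δ₂ = 28, Δ₃ = 96.
All leading minors are positive, so H is positive definite: a local minimum.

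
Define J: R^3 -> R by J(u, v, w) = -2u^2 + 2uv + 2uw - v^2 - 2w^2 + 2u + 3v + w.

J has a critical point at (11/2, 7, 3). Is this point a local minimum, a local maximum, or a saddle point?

The Hessian is constant: H = [[-4, 2, 2], [2, -2, 0], [2, 0, -4]].
Leading principal minors: Δ₁ = -4, Δ₂ = 4, Δ₃ = -8.
The minors alternate sign starting negative (−, +, −), so H is negative definite: a local maximum.

local maximum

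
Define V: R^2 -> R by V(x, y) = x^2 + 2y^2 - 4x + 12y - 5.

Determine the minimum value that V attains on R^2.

-27

V(x,y) separates as P(x) + Q(y) − 5, so its minimum is min P + min Q − 5.
P'(x) = 2x - 4 vanishes at x ∈ {2}; Q'(y) = 4y + 12 vanishes at y ∈ {-3}.
Local minima of P (where P''>0): P(2)=-4. Local minima of Q: Q(-3)=-18.
So the global minimum of V is P(2) + Q(-3) − 5 = -4 − 18 − 5 = -27, attained at (2, -3).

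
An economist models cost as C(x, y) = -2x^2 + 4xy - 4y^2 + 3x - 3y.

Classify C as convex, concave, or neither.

concave

C is quadratic, so its Hessian is the constant matrix H = [[-4, 4], [4, -8]].
det(H) = 16, tr(H) = -12.
det(H) > 0 and tr(H) < 0, so H is negative definite everywhere: concave.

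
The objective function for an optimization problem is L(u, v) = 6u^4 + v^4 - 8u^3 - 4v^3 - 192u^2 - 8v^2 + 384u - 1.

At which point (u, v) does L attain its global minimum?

(-4, 4)

L(u,v) separates as P(u) + Q(v) − 1, so its minimum is min P + min Q − 1.
P'(u) = 24(u - 4)(u - 1)(u + 4) vanishes at u ∈ {-4, 1, 4}; Q'(v) = 4v(v - 4)(v + 1) vanishes at v ∈ {-1, 0, 4}.
Local minima of P (where P''>0): P(-4)=-2560, P(4)=-512. Local minima of Q: Q(-1)=-3, Q(4)=-128.
So the global minimum of L is P(-4) + Q(4) − 1 = -2560 − 128 − 1 = -2689, attained at (-4, 4).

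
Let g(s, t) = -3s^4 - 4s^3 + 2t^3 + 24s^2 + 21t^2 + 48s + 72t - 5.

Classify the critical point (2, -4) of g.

local maximum

The mixed partial ∂²g/∂s∂t is 0, so the Hessian at any point is diag(g_ss, g_tt) = diag(12(-3s^2 - 2s + 4), 6(2t + 7)).
At (2, -4): H = diag(-144, -6).
Both eigenvalues are negative, so H is negative definite: a local maximum.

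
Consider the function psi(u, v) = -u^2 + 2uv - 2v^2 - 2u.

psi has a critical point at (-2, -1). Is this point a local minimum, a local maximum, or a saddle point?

local maximum

The Hessian of psi is constant: H = [[-2, 2], [2, -4]].
det(H) = (-2)·(-4) − 2² = 4.
det(H) > 0 and tr(H) = -6 < 0, so H is negative definite and the point is a local maximum.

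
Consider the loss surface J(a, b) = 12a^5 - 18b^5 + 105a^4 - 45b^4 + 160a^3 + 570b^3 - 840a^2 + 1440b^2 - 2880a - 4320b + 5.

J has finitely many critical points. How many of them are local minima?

4

J separates as a function of a plus a function of b, so ∇J=0 decouples.
∂J/∂a = 60(a - 2)(a + 2)(a + 3)(a + 4) = 0 at a ∈ {-4, -3, -2, 2}; ∂J/∂b = -90(b - 4)(b - 1)(b + 3)(b + 4) = 0 at b ∈ {-4, -3, 1, 4}.
The Hessian is diagonal: diag(J_aa, J_bb). Second derivatives: J_aa(-4)=-720, J_aa(-3)=300, J_aa(-2)=-480, J_aa(2)=7200; J_bb(-4)=3600, J_bb(-3)=-2520, J_bb(1)=5400, J_bb(4)=-15120.
Local minima occur where both diagonal entries positive: (-3, -4), (-3, 1), (2, -4), (2, 1). Count: 4.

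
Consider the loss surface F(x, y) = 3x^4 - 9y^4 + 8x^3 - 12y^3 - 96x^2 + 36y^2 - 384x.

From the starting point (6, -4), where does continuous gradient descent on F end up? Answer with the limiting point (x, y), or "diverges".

diverges

F is separable, so gradient descent decouples: x follows -∂F/∂x, y follows -∂F/∂y.
∂F/∂x = 12(x - 4)(x + 2)(x + 4); at x=6 this is 1920, so x decreases.
∂F/∂y = -36y(y - 1)(y + 2); at y=-4 this is 1440, so y decreases.
The y-coordinate has no critical point in that direction and runs off to infinity.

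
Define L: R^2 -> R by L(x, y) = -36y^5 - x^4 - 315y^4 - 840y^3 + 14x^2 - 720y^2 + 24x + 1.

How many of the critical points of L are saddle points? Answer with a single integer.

6

L separates as a function of x plus a function of y, so ∇L=0 decouples.
∂L/∂x = -4(x - 3)(x + 1)(x + 2) = 0 at x ∈ {-2, -1, 3}; ∂L/∂y = -180y(y + 1)(y + 2)(y + 4) = 0 at y ∈ {-4, -2, -1, 0}.
The Hessian is diagonal: diag(L_xx, L_yy). Second derivatives: L_xx(-2)=-20, L_xx(-1)=16, L_xx(3)=-80; L_yy(-4)=4320, L_yy(-2)=-720, L_yy(-1)=540, L_yy(0)=-1440.
Saddle points occur where the two diagonal entries have opposite signs: (-2, -4), (-2, -1), (-1, -2), (-1, 0), (3, -4), (3, -1). Count: 6.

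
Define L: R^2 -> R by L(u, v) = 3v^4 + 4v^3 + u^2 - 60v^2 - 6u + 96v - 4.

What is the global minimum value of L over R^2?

L(u,v) separates as P(u) + Q(v) − 4, so its minimum is min P + min Q − 4.
P'(u) = 2u - 6 vanishes at u ∈ {3}; Q'(v) = 12(v - 2)(v - 1)(v + 4) vanishes at v ∈ {-4, 1, 2}.
Local minima of P (where P''>0): P(3)=-9. Local minima of Q: Q(-4)=-832, Q(2)=32.
So the global minimum of L is P(3) + Q(-4) − 4 = -9 − 832 − 4 = -845, attained at (3, -4).

-845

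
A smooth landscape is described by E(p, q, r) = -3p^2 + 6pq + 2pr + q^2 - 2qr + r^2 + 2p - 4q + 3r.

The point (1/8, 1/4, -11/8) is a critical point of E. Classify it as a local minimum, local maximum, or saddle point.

saddle point

The Hessian is constant: H = [[-6, 6, 2], [6, 2, -2], [2, -2, 2]].
Leading principal minors: Δ₁ = -6, Δ₂ = -48, Δ₃ = -128.
The minors fit neither the all-positive nor the alternating-sign pattern, so H is indefinite: a saddle point.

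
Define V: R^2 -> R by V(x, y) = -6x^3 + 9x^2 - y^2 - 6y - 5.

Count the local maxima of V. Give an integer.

V separates as a function of x plus a function of y, so ∇V=0 decouples.
∂V/∂x = -18x(x - 1) = 0 at x ∈ {0, 1}; ∂V/∂y = -2(y + 3) = 0 at y ∈ {-3}.
The Hessian is diagonal: diag(V_xx, V_yy). Second derivatives: V_xx(0)=18, V_xx(1)=-18; V_yy(-3)=-2.
Local maxima occur where both diagonal entries negative: (1, -3). Count: 1.

1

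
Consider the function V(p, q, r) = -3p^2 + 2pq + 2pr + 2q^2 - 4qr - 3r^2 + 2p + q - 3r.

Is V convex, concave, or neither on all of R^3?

V is quadratic, so its Hessian is the constant matrix H = [[-6, 2, 2], [2, 4, -4], [2, -4, -6]].
Leading principal minors: -6, -28, 216.
Neither pattern holds ⇒ H is indefinite ⇒ neither convex nor concave.

neither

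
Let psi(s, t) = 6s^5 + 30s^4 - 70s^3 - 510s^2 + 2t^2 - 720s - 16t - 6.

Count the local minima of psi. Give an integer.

psi separates as a function of s plus a function of t, so ∇psi=0 decouples.
∂psi/∂s = 30(s - 3)(s + 1)(s + 2)(s + 4) = 0 at s ∈ {-4, -2, -1, 3}; ∂psi/∂t = 4(t - 4) = 0 at t ∈ {4}.
The Hessian is diagonal: diag(psi_ss, psi_tt). Second derivatives: psi_ss(-4)=-1260, psi_ss(-2)=300, psi_ss(-1)=-360, psi_ss(3)=4200; psi_tt(4)=4.
Local minima occur where both diagonal entries positive: (-2, 4), (3, 4). Count: 2.

2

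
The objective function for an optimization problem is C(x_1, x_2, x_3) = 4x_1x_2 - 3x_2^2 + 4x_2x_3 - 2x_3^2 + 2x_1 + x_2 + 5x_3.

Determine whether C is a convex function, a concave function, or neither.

C is quadratic, so its Hessian is the constant matrix H = [[0, 4, 0], [4, -6, 4], [0, 4, -4]].
Leading principal minors: 0, -16, 64.
Neither pattern holds ⇒ H is indefinite ⇒ neither convex nor concave.

neither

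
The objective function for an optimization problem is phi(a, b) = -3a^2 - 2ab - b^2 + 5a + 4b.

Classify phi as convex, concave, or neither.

phi is quadratic, so its Hessian is the constant matrix H = [[-6, -2], [-2, -2]].
det(H) = 8, tr(H) = -8.
det(H) > 0 and tr(H) < 0, so H is negative definite everywhere: concave.

concave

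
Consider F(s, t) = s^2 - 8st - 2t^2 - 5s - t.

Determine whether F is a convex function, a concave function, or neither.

neither

F is quadratic, so its Hessian is the constant matrix H = [[2, -8], [-8, -4]].
det(H) = -72, tr(H) = -2.
det(H) < 0, so H is indefinite: neither convex nor concave.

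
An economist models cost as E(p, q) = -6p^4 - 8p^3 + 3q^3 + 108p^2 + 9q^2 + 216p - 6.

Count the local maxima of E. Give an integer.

E separates as a function of p plus a function of q, so ∇E=0 decouples.
∂E/∂p = -24(p - 3)(p + 1)(p + 3) = 0 at p ∈ {-3, -1, 3}; ∂E/∂q = 9q(q + 2) = 0 at q ∈ {-2, 0}.
The Hessian is diagonal: diag(E_pp, E_qq). Second derivatives: E_pp(-3)=-288, E_pp(-1)=192, E_pp(3)=-576; E_qq(-2)=-18, E_qq(0)=18.
Local maxima occur where both diagonal entries negative: (-3, -2), (3, -2). Count: 2.

2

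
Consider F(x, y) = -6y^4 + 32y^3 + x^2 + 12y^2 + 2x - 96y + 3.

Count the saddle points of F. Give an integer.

2

F separates as a function of x plus a function of y, so ∇F=0 decouples.
∂F/∂x = 2(x + 1) = 0 at x ∈ {-1}; ∂F/∂y = -24(y - 4)(y - 1)(y + 1) = 0 at y ∈ {-1, 1, 4}.
The Hessian is diagonal: diag(F_xx, F_yy). Second derivatives: F_xx(-1)=2; F_yy(-1)=-240, F_yy(1)=144, F_yy(4)=-360.
Saddle points occur where the two diagonal entries have opposite signs: (-1, -1), (-1, 4). Count: 2.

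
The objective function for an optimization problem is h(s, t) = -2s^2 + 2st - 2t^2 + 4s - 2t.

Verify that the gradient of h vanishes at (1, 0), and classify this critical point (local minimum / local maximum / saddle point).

∇h = (-4s + 2t + 4, 2s - 4t - 2); substituting (1, 0) gives ∇h = (0, 0), so (1, 0) is indeed a critical point.
The Hessian of h is constant: H = [[-4, 2], [2, -4]].
det(H) = (-4)·(-4) − 2² = 12.
det(H) > 0 and tr(H) = -8 < 0, so H is negative definite and the point is a local maximum.

local maximum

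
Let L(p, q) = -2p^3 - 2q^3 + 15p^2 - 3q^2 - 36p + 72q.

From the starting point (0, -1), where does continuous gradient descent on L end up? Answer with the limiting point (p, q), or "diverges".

(2, -4)

L is separable, so gradient descent decouples: p follows -∂L/∂p, q follows -∂L/∂q.
∂L/∂p = -6(p - 3)(p - 2); at p=0 this is -36, so p increases.
∂L/∂q = -6(q - 3)(q + 4); at q=-1 this is 72, so q decreases.
p converges to its nearest critical value 2 (a local min of the p-part); q converges to -4. The iterate converges to (2, -4).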